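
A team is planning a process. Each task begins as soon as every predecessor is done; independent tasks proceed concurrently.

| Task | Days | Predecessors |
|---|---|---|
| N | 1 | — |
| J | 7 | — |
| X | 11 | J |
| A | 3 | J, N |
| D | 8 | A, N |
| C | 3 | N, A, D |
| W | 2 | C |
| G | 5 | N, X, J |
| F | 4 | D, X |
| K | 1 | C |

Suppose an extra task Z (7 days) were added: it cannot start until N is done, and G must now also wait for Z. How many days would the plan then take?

Originally the plan takes 23 days.
With Z inserted, G now waits for max(N, X, J, Z).
New critical path: J→X→G = 7+11+5 = 23 ⇒ 23 days.

23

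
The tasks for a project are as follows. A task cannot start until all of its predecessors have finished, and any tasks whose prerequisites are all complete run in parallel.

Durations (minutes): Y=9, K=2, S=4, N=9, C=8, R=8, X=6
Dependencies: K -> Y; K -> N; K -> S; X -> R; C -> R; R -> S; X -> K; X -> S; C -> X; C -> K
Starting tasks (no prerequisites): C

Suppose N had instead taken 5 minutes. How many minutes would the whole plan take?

26

Critical path before the change: C→X→R→S = 8+6+8+4 = 26 giving 26 minutes.
N is off the critical path — its longest chain is 25 minutes, giving 1 of slack.
That remains the longest chain; total 26 minutes.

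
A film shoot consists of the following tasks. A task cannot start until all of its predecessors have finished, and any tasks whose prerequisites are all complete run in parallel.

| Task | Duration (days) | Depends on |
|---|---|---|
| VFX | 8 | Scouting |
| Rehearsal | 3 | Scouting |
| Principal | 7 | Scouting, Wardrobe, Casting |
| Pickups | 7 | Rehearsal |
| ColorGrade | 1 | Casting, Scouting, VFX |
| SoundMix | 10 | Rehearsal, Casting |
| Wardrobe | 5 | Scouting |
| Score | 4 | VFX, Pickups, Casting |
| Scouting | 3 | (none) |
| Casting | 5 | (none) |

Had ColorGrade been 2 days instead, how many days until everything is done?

Critical path before the change: Scouting→Rehearsal→Pickups→Score = 3+3+7+4 = 17 giving 17 days.
The longest path through ColorGrade is only 12 days, so ColorGrade has float 5.
No other chain overtakes it, so the finish is 17 days.

17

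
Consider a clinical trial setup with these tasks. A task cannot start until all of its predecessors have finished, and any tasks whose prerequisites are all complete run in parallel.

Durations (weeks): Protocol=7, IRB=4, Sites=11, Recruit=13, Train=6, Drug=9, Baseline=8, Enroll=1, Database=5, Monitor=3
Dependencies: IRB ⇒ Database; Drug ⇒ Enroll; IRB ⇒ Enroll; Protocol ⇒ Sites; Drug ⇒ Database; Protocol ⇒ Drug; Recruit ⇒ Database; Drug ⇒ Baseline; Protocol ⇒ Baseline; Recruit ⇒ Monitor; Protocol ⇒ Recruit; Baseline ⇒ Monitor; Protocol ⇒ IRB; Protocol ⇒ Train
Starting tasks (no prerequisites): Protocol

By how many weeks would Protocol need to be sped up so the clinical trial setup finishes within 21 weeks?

Current finish: 27 weeks; target: 21.
Protocol is on every critical path, so each week cut from Protocol cuts the finish by one (this holds down to a finish of 21).
Need 27 − 21 = 6 weeks off Protocol → Protocol becomes 1 week, finish becomes 21.

6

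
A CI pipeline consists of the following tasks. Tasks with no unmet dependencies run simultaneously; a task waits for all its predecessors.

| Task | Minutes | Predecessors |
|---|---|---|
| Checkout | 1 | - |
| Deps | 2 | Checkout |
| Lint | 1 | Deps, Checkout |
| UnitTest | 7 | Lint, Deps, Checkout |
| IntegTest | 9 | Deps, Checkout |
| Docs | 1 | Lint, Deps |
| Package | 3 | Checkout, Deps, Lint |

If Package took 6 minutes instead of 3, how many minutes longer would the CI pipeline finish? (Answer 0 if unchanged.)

0

Critical path before the change: Checkout→Deps→IntegTest = 1+2+9 = 12 giving 12 minutes.
Package has 5 minutes of float (longest path through it is 7).
No other chain overtakes it, so the finish is 12 minutes.
Change in finish: 12 − 12 = +0 minutes.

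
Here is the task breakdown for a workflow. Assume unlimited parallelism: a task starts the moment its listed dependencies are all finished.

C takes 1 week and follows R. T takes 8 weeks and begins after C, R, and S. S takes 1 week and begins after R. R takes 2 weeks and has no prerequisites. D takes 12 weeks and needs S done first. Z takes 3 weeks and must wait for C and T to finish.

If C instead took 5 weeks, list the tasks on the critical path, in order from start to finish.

Critical path before the change: R→S→D = 2+1+12 = 15 giving 15 weeks.
C has 1 week of float (longest path through it is 14).
The binding chain switches to R→C→T→Z = 2+5+8+3 = 18; finish 18 weeks.

R, C, T, Z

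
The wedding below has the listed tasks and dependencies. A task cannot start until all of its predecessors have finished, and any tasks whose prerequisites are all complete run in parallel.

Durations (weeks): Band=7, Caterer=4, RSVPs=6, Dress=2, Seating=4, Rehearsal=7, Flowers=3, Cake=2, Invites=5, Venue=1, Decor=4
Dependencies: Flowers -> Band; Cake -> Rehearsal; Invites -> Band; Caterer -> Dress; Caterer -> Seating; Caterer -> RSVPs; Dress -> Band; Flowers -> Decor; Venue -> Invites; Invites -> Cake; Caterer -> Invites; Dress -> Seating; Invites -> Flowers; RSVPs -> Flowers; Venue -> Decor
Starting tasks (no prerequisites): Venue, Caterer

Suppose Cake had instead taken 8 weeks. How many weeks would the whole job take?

24

The binding path is Caterer→RSVPs→Flowers→Band = 4+6+3+7 = 20; finish at 20 weeks.
The longest path through Cake is only 18 weeks, so Cake has float 2.
The binding chain switches to Caterer→Invites→Cake→Rehearsal = 4+5+8+7 = 24; finish 24 weeks.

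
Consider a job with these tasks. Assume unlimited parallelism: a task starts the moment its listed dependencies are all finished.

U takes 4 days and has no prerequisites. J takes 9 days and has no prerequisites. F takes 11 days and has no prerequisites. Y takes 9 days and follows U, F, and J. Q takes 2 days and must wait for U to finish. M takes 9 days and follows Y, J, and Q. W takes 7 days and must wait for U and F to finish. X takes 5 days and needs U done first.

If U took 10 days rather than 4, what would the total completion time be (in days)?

29

Critical path before the change: F→Y→M = 11+9+9 = 29 giving 29 days.
U is off the critical path — its longest chain is 22 days, giving 7 of slack.
The critical path is still F→Y→M; finish is now 29 days.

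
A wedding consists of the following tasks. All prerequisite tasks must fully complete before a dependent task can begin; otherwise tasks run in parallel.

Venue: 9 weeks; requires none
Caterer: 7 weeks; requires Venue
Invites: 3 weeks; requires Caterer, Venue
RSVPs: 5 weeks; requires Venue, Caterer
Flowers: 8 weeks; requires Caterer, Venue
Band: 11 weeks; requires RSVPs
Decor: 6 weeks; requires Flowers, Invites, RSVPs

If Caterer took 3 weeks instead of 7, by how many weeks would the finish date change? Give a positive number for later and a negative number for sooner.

-4

As given, the longest chain is Venue→Caterer→RSVPs→Band = 9+7+5+11 = 32, so the finish is 32 weeks.
Caterer is on the critical path; changing it to 3 makes that path 28 weeks.
No other chain overtakes it, so the finish is 28 weeks.
Change in finish: 28 − 32 = -4 weeks.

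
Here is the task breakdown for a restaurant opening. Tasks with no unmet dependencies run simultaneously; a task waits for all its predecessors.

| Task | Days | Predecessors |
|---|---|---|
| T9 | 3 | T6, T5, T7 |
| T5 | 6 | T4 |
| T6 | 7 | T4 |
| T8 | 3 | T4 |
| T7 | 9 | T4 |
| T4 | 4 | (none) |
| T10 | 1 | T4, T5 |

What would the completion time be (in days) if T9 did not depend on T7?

14

Before: longest chain T4→T7→T9 = 4+9+3 = 16, finish 16.
Without T7→T9, T9's earliest start moves from 13 to 11.
New critical path: T4→T6→T9 = 4+7+3 = 14 ⇒ 14 days.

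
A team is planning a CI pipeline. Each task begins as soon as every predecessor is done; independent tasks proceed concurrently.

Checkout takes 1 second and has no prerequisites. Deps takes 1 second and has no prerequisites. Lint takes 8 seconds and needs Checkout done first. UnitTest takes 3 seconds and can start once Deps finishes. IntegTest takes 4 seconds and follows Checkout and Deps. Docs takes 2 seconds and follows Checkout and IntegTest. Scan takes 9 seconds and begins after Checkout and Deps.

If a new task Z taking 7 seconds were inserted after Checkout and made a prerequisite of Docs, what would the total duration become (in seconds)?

10

Originally the project takes 10 seconds.
With Z inserted, Docs now waits for max(Checkout, IntegTest, Z).
New critical path: Checkout→Z→Docs = 1+7+2 = 10 ⇒ 10 seconds.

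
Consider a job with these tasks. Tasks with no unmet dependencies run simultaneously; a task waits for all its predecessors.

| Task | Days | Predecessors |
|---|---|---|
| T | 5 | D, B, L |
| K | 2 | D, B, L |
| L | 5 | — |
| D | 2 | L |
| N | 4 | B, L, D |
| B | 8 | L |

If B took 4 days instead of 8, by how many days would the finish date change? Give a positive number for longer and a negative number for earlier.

Baseline: L→B→T = 5+8+5 = 18 → 18 days.
B lies on that path, so at 4 days the path becomes 14 days.
No other chain overtakes it, so the finish is 14 days.
Change in finish: 14 − 18 = -4 days.

-4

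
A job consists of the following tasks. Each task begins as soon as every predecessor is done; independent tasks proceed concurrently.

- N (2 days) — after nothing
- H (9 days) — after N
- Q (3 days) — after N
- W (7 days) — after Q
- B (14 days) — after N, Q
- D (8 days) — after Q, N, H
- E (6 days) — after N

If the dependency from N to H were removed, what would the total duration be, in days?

Before: longest chain N→H→D = 2+9+8 = 19, finish 19.
Without N→H, H's earliest start moves from 2 to 0.
New critical path: N→Q→B = 2+3+14 = 19 ⇒ 19 days.

19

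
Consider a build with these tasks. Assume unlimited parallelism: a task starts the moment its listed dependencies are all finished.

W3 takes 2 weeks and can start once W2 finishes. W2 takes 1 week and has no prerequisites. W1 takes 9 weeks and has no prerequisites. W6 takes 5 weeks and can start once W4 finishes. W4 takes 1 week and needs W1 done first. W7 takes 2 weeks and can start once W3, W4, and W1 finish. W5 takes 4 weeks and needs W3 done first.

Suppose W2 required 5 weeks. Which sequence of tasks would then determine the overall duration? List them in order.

The binding path is W1→W4→W6 = 9+1+5 = 15; finish at 15 weeks.
W2 has 8 weeks of float (longest path through it is 7).
No other chain overtakes it, so the finish is 15 weeks.

W1, W4, W6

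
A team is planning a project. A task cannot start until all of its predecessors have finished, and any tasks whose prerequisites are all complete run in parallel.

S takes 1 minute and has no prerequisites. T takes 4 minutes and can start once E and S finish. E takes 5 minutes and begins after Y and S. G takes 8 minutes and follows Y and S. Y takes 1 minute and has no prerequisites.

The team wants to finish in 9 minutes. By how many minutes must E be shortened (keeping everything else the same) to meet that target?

Current finish: 10 minutes; target: 9.
E is on every critical path, so each minute cut from E cuts the finish by one (this holds down to a finish of 9).
Need 10 − 9 = 1 minute off E → E becomes 4 minutes, finish becomes 9.

1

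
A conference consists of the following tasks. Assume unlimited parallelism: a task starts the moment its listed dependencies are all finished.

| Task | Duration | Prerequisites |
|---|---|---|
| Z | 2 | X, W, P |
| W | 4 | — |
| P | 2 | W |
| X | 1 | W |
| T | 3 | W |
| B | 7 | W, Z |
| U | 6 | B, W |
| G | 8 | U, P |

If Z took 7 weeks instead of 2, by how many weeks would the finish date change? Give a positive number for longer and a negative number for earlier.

5

Actual critical path: W→P→Z→B→U→G = 4+2+2+7+6+8 = 29 ⇒ 29 weeks.
Since Z is critical, the +5 change carries straight to that chain (now 34 weeks).
The critical path is still W→P→Z→B→U→G; finish is now 34 weeks.
Change in finish: 34 − 29 = +5 weeks.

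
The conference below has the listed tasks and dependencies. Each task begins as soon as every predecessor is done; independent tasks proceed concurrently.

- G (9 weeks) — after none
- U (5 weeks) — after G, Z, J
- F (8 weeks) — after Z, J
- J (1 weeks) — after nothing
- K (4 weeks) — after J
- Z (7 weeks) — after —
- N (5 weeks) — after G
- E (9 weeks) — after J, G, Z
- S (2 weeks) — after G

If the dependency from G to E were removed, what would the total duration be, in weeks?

16

Original critical path: G→E = 9+9 = 18 ⇒ 18 weeks.
Without G→E, E's earliest start moves from 9 to 7.
The longest chain is now Z→E = 7+9 = 16, so the plan takes 16 weeks.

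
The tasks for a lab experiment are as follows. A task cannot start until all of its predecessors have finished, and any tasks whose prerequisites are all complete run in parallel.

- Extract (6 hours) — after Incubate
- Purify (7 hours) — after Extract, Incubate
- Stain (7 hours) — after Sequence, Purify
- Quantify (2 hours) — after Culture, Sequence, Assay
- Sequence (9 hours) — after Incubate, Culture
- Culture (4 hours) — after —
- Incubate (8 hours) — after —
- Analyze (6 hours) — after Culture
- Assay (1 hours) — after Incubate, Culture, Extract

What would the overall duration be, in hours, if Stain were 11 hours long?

32

As given, the longest chain is Incubate→Extract→Purify→Stain = 8+6+7+7 = 28, so the finish is 28 hours.
Stain is on the critical path; changing it to 11 makes that path 32 hours.
That remains the longest chain; total 32 hours.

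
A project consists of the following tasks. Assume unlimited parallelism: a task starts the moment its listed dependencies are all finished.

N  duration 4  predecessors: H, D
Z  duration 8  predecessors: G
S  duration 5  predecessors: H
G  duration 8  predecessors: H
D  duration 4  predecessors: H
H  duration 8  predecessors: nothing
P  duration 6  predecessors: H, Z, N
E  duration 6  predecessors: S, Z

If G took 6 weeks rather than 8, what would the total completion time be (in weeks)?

As given, the longest chain is H→G→Z→P = 8+8+8+6 = 30, so the finish is 30 weeks.
G lies on that path, so at 6 weeks the path becomes 28 weeks.
No other chain overtakes it, so the finish is 28 weeks.

28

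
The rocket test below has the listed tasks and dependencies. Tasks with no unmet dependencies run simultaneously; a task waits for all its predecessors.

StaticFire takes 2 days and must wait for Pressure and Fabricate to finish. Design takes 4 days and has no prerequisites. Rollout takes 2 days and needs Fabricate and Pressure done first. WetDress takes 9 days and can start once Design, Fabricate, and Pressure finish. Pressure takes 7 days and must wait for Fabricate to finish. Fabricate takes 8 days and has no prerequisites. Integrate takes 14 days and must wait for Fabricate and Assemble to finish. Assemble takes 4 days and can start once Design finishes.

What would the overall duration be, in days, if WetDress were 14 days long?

As given, the longest chain is Fabricate→Pressure→WetDress = 8+7+9 = 24, so the finish is 24 days.
WetDress is on the critical path; changing it to 14 makes that path 29 days.
That remains the longest chain; total 29 days.

29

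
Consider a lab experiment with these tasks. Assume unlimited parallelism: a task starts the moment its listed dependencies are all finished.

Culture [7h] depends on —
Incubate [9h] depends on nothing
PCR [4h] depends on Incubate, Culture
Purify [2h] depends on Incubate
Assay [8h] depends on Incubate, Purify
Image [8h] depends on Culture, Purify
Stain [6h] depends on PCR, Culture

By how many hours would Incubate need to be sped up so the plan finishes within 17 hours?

Current finish: 19 hours; target: 17.
Incubate is on every critical path, so each hour cut from Incubate cuts the finish by one (this holds down to a finish of 17).
Need 19 − 17 = 2 hours off Incubate → Incubate becomes 7 hours, finish becomes 17.

2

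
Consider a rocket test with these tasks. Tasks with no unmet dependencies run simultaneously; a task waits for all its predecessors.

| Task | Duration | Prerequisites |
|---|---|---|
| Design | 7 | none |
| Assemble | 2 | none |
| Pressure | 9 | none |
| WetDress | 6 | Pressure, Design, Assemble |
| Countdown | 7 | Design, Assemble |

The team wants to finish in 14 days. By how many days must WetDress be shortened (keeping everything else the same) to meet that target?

Current finish: 15 days; target: 14.
WetDress is on every critical path, so each day cut from WetDress cuts the finish by one (this holds down to a finish of 14).
Need 15 − 14 = 1 day off WetDress → WetDress becomes 5 days, finish becomes 14.

1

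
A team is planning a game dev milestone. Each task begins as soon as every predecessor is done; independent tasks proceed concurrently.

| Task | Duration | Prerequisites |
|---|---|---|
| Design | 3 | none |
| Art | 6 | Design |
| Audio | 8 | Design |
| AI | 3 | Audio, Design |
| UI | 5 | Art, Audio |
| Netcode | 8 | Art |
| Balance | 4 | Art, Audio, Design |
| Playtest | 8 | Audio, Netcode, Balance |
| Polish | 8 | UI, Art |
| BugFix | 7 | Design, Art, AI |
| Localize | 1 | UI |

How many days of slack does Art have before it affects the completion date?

0

Critical path: Design→Art→Netcode→Playtest = 3+6+8+8 = 25, so the finish is 25 days.
Longest path through Art: 25 days (earliest finish 9, latest finish 9).
So Art can slip 9 − 9 = 0 days.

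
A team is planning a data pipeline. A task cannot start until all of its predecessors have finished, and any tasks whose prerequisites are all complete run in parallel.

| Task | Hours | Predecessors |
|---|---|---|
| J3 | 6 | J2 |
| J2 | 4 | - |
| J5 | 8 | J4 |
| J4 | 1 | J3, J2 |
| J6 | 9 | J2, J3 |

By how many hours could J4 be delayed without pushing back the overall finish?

0

J2→J3→J4→J5 = 4+6+1+8 = 19 sets the makespan at 19 hours.
J4 finishes as early as 11 and must finish by 11.
So J4 can slip 11 − 11 = 0 hours.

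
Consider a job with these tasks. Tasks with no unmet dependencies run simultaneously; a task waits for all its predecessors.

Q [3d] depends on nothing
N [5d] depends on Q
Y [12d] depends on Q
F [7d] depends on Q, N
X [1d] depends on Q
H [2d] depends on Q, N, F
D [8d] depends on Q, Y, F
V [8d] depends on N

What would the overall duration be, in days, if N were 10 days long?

28

Critical path before the change: Q→N→F→D = 3+5+7+8 = 23 giving 23 days.
Since N is critical, the +5 change carries straight to that chain (now 28 days).
No other chain overtakes it, so the finish is 28 days.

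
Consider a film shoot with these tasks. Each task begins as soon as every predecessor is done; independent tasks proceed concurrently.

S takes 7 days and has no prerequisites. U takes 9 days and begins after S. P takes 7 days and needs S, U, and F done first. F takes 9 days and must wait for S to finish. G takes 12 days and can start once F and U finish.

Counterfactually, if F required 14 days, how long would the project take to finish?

33

Actual critical path: S→F→G = 7+9+12 = 28 ⇒ 28 days.
F is on the critical path; changing it to 14 makes that path 33 days.
No other chain overtakes it, so the finish is 33 days.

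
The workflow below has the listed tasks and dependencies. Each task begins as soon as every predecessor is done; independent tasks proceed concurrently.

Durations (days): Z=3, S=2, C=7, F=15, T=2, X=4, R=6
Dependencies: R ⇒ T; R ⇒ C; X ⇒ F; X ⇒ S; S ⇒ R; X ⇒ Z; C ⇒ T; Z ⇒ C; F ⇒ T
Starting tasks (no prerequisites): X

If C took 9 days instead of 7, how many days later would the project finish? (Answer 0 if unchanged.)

Actual critical path: X→S→R→C→T = 4+2+6+7+2 = 21 ⇒ 21 days.
Since C is critical, the +2 change carries straight to that chain (now 23 days).
The critical path is still X→S→R→C→T; finish is now 23 days.
Change in finish: 23 − 21 = +2 days.

2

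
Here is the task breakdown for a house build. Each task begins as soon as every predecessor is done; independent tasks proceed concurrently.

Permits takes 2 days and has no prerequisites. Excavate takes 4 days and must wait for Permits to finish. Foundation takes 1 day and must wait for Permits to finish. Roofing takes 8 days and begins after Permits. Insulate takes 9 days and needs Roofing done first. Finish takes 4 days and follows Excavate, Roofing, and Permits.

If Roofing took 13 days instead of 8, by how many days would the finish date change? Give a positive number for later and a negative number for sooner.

Actual critical path: Permits→Roofing→Insulate = 2+8+9 = 19 ⇒ 19 days.
Roofing is on the critical path; changing it to 13 makes that path 24 days.
That remains the longest chain; total 24 days.
Change in finish: 24 − 19 = +5 days.

5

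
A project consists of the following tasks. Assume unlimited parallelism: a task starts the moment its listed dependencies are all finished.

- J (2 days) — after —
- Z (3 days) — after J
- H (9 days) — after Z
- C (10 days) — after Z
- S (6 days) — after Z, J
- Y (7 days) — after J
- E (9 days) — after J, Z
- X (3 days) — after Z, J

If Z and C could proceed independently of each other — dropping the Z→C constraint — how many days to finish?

14

With the dependency in place, J→Z→C = 2+3+10 = 15 sets the finish at 15 days.
Without Z→C, C's earliest start moves from 5 to 0.
The longest chain is now J→Z→H = 2+3+9 = 14, so the job takes 14 days.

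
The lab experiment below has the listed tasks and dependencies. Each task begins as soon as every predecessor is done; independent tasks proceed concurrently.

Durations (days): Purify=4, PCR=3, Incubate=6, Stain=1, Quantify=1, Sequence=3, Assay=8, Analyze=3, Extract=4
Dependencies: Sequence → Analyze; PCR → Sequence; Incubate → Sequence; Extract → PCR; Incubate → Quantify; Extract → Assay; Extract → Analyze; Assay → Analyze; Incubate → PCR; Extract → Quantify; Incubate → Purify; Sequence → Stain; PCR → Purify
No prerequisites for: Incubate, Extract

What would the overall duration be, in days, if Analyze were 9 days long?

21

Baseline: Incubate→PCR→Sequence→Analyze = 6+3+3+3 = 15 → 15 days.
Analyze lies on that path, so at 9 days the path becomes 21 days.
No other chain overtakes it, so the finish is 21 days.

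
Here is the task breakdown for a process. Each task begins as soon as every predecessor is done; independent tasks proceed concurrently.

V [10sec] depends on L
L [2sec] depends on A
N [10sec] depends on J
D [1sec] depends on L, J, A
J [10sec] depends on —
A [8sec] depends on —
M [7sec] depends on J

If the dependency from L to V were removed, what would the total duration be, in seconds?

Original critical path: J→N = 10+10 = 20 ⇒ 20 seconds.
Without L→V, V's earliest start moves from 10 to 0.
New critical path: J→N = 10+10 = 20 ⇒ 20 seconds.

20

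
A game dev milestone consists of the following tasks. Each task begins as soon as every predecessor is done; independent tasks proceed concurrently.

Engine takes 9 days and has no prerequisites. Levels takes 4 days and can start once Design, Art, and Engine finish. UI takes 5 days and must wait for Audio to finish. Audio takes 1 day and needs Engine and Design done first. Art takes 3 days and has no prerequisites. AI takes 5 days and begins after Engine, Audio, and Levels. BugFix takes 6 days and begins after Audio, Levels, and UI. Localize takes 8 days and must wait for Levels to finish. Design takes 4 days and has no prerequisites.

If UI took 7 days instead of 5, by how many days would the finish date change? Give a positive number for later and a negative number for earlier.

2

Baseline: Engine→Audio→UI→BugFix = 9+1+5+6 = 21 → 21 days.
UI is on the critical path; changing it to 7 makes that path 23 days.
No other chain overtakes it, so the finish is 23 days.
Change in finish: 23 − 21 = +2 days.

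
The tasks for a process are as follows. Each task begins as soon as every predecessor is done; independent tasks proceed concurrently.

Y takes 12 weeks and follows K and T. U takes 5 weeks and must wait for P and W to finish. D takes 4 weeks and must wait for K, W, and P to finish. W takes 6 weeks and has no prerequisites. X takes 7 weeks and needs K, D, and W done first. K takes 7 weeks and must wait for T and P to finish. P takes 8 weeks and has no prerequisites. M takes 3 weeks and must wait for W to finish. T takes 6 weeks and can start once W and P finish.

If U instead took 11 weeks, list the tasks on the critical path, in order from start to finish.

P, T, K, Y

Critical path before the change: P→T→K→Y = 8+6+7+12 = 33 giving 33 weeks.
U is off the critical path — its longest chain is 13 weeks, giving 20 of slack.
That remains the longest chain; total 33 weeks.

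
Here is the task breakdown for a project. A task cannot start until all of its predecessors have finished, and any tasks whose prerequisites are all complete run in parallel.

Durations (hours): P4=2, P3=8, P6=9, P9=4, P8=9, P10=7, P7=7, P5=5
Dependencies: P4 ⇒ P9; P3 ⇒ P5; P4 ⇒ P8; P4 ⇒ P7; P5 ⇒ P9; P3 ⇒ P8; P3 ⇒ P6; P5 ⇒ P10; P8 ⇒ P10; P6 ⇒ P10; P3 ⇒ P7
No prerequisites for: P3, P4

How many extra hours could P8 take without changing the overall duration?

Critical path: P3→P6→P10 = 8+9+7 = 24, so the finish is 24 hours.
The longest chain containing P8 totals 24 hours.
Float = 24 − 24 = 0.

0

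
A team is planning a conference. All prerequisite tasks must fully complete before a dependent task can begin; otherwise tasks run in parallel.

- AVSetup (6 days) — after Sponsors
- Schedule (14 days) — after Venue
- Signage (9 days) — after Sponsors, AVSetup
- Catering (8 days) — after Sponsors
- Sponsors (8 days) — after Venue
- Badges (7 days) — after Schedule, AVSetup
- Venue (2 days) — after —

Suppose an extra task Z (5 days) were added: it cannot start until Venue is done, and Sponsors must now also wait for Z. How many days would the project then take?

30

Originally the project takes 25 days.
With Z inserted, Sponsors now waits for max(Venue, Z).
New critical path: Venue→Z→Sponsors→AVSetup→Signage = 2+5+8+6+9 = 30 ⇒ 30 days.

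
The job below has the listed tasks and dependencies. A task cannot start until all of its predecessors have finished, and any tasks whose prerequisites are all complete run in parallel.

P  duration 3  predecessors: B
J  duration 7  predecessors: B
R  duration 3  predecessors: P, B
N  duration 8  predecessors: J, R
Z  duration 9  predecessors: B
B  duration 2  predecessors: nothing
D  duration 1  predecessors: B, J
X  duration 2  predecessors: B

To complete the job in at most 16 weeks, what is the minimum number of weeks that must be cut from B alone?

Current finish: 17 weeks; target: 16.
B is on every critical path, so each week cut from B cuts the finish by one (this holds down to a finish of 16).
Need 17 − 16 = 1 week off B → B becomes 1 week, finish becomes 16.

1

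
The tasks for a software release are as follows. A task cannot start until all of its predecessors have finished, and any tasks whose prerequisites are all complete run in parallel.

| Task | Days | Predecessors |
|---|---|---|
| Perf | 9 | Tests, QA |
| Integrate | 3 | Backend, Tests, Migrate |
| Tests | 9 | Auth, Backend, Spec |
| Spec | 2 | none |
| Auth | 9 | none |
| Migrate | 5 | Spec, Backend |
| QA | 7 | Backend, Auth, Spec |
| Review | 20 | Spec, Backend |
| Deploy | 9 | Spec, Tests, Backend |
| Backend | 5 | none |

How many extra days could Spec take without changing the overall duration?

5

Critical path: Auth→Tests→Deploy = 9+9+9 = 27, so the finish is 27 days.
Spec finishes as early as 2 and must finish by 7.
Slack of Spec = 5 − 0 = 5 days.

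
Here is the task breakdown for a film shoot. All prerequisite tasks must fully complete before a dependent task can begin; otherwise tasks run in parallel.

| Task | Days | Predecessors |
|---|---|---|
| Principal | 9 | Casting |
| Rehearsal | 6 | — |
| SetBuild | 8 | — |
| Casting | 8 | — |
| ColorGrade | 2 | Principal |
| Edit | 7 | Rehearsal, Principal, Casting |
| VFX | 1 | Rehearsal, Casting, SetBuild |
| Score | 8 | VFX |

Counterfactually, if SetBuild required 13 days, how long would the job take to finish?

24

The binding path is Casting→Principal→Edit = 8+9+7 = 24; finish at 24 days.
SetBuild is off the critical path — its longest chain is 17 days, giving 7 of slack.
No other chain overtakes it, so the finish is 24 days.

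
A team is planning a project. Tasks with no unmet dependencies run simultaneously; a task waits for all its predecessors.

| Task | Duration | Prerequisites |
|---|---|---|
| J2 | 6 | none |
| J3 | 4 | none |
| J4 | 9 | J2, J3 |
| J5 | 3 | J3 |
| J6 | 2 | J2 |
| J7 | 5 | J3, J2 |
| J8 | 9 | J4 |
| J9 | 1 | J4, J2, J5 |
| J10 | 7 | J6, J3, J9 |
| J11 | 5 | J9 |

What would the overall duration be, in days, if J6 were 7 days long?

Baseline: J2→J4→J8 = 6+9+9 = 24 → 24 days.
The longest path through J6 is only 15 days, so J6 has float 9.
No other chain overtakes it, so the finish is 24 days.

24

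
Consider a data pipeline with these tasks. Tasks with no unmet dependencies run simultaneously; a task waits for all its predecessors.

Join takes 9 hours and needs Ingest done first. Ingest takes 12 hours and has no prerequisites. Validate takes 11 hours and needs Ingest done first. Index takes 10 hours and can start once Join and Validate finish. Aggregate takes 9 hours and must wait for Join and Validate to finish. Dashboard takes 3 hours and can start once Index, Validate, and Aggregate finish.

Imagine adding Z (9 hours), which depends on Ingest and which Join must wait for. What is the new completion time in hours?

43

Originally the schedule takes 36 hours.
With Z inserted, Join now waits for max(Ingest, Z).
New critical path: Ingest→Z→Join→Index→Dashboard = 12+9+9+10+3 = 43 ⇒ 43 hours.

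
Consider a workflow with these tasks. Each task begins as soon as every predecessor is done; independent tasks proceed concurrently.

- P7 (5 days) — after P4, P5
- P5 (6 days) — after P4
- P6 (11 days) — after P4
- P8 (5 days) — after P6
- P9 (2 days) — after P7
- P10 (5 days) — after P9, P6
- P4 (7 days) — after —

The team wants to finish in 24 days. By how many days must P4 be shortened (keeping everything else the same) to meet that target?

Current finish: 25 days; target: 24.
P4 is on every critical path, so each day cut from P4 cuts the finish by one (this holds down to a finish of 19).
Need 25 − 24 = 1 day off P4 → P4 becomes 6 days, finish becomes 24.

1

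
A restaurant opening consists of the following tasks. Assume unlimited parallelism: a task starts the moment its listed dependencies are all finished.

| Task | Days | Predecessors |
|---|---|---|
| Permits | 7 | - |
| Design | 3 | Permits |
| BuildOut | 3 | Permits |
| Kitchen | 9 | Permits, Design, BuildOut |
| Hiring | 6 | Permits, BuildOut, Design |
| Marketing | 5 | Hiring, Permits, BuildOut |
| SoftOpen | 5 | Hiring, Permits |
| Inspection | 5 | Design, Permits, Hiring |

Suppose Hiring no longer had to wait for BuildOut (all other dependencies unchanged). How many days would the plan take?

With the dependency in place, Permits→Design→Hiring→Marketing = 7+3+6+5 = 21 sets the finish at 21 days.
Dropping BuildOut→Hiring doesn't change Hiring's earliest start (10); another predecessor still binds.
New critical path: Permits→Design→Hiring→Marketing = 7+3+6+5 = 21 ⇒ 21 days.

21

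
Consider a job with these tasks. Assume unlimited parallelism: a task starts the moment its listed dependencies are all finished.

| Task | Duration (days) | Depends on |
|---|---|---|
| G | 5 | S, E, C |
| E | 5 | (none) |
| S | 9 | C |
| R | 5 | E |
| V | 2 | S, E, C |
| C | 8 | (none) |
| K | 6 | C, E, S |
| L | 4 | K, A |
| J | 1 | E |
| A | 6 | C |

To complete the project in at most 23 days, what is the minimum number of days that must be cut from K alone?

4

Current finish: 27 days; target: 23.
K is on every critical path, so each day cut from K cuts the finish by one (this holds down to a finish of 22).
Need 27 − 23 = 4 days off K → K becomes 2 days, finish becomes 23.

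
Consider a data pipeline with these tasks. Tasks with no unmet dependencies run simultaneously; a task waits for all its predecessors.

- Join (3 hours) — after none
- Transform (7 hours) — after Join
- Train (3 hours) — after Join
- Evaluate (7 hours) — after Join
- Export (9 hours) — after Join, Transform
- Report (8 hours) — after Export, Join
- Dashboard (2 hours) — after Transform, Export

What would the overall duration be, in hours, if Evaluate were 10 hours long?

27

Baseline: Join→Transform→Export→Report = 3+7+9+8 = 27 → 27 hours.
Evaluate has 17 hours of float (longest path through it is 10).
That remains the longest chain; total 27 hours.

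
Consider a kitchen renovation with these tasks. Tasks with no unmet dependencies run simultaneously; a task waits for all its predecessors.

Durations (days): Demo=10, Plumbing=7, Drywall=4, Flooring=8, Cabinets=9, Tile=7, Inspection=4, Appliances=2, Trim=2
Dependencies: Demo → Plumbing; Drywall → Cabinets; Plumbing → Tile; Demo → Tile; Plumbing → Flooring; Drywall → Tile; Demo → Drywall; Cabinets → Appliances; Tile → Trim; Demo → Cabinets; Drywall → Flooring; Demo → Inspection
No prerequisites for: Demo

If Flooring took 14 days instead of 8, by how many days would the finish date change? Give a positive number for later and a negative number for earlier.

Actual critical path: Demo→Plumbing→Tile→Trim = 10+7+7+2 = 26 ⇒ 26 days.
Flooring has 1 day of float (longest path through it is 25).
The binding chain switches to Demo→Plumbing→Flooring = 10+7+14 = 31; finish 31 days.
Change in finish: 31 − 26 = +5 days.

5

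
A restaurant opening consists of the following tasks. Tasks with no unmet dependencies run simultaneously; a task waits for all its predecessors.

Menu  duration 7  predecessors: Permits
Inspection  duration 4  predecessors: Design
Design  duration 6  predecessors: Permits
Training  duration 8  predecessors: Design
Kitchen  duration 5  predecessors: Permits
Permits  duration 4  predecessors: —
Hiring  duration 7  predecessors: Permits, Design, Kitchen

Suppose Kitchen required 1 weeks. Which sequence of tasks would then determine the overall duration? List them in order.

The binding path is Permits→Design→Training = 4+6+8 = 18; finish at 18 weeks.
Kitchen is off the critical path — its longest chain is 16 weeks, giving 2 of slack.
No other chain overtakes it, so the finish is 18 weeks.

Permits, Design, Training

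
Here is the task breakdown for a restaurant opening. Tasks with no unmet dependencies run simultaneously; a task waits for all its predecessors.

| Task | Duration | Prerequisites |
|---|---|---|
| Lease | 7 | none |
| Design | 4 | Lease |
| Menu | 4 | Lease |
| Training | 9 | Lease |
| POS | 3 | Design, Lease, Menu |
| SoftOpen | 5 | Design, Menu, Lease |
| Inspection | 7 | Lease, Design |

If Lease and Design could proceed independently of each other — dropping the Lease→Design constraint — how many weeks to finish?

Original critical path: Lease→Design→Inspection = 7+4+7 = 18 ⇒ 18 weeks.
Without Lease→Design, Design's earliest start moves from 7 to 0.
New critical path: Lease→Menu→SoftOpen = 7+4+5 = 16 ⇒ 16 weeks.

16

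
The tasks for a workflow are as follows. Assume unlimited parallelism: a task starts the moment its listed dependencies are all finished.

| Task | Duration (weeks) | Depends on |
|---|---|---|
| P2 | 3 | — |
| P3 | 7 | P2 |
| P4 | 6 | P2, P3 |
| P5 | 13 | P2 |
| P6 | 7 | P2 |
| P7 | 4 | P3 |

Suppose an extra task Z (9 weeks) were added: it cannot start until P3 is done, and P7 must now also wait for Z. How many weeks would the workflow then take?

Originally the workflow takes 16 weeks.
With Z inserted, P7 now waits for max(P3, Z).
New critical path: P2→P3→Z→P7 = 3+7+9+4 = 23 ⇒ 23 weeks.

23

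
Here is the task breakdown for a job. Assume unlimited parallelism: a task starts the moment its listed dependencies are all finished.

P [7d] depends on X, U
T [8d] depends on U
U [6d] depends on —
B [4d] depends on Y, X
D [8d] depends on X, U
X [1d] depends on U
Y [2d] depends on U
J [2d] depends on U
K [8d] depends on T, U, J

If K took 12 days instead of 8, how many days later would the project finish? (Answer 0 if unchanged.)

4

The binding path is U→T→K = 6+8+8 = 22; finish at 22 days.
K is on the critical path; changing it to 12 makes that path 26 days.
The critical path is still U→T→K; finish is now 26 days.
Change in finish: 26 − 22 = +4 days.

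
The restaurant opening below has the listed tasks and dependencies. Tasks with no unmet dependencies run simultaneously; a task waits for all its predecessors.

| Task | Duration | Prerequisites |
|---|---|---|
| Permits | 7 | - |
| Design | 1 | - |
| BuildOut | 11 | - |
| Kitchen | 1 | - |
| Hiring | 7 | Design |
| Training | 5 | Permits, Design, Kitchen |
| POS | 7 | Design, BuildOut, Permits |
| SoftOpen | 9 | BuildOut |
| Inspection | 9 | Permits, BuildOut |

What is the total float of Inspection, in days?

0

The longest chain is BuildOut→SoftOpen = 11+9 = 20; overall finish 20 days.
The longest chain containing Inspection totals 20 days.
So Inspection can slip 20 − 20 = 0 days.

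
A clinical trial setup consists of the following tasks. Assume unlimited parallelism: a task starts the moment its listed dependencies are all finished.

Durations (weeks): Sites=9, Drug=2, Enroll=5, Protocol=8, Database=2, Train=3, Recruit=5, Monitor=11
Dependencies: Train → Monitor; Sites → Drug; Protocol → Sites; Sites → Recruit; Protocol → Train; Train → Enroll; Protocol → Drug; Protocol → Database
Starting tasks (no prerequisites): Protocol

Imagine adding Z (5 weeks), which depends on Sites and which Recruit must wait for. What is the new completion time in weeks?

Originally the job takes 22 weeks.
With Z inserted, Recruit now waits for max(Sites, Z).
New critical path: Protocol→Sites→Z→Recruit = 8+9+5+5 = 27 ⇒ 27 weeks.

27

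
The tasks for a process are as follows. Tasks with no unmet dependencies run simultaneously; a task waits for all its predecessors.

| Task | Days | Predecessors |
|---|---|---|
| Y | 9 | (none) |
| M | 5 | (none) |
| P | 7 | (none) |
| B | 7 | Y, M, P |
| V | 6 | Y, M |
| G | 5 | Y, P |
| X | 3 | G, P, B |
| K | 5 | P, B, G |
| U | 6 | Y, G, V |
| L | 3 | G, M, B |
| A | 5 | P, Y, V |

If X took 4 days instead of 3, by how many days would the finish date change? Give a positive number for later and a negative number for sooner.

0

As given, the longest chain is Y→B→K = 9+7+5 = 21, so the finish is 21 days.
The longest path through X is only 19 days, so X has float 2.
No other chain overtakes it, so the finish is 21 days.
Change in finish: 21 − 21 = +0 days.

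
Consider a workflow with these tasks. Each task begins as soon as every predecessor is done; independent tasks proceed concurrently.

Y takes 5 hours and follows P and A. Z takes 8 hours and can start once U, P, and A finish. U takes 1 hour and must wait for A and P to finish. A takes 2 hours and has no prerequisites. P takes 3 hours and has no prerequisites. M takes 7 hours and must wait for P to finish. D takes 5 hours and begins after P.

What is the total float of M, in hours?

2

The longest chain is P→U→Z = 3+1+8 = 12; overall finish 12 hours.
M finishes as early as 10 and must finish by 12.
Float = 12 − 10 = 2.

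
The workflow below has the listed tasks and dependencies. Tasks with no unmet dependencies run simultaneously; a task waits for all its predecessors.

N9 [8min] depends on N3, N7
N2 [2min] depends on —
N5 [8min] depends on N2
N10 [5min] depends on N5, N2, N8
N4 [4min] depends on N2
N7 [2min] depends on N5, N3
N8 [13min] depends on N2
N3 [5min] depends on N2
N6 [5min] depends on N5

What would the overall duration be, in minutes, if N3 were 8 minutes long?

20

As given, the longest chain is N2→N5→N7→N9 = 2+8+2+8 = 20, so the finish is 20 minutes.
N3 is off the critical path — its longest chain is 17 minutes, giving 3 of slack.
Now N2→N3→N7→N9 = 2+8+2+8 = 20 is longest, so the finish becomes 20 minutes.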